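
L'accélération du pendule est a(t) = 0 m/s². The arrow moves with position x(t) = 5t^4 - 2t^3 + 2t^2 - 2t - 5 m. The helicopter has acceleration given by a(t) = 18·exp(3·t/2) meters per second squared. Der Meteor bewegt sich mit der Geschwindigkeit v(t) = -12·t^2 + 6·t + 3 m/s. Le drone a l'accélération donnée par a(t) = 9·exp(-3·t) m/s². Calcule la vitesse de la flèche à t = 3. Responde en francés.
Pour résoudre ceci, nous devons prendre 1 dérivée de notre équation de la position x(t) = 5·t^4 - 2·t^3 + 2·t^2 - 2·t - 5. En prenant d/dt de x(t), nous trouvons v(t) = 20·t^3 - 6·t^2 + 4·t - 2. En utilisant v(t) = 20·t^3 - 6·t^2 + 4·t - 2 et en substituant t = 3, nous trouvons v = 496.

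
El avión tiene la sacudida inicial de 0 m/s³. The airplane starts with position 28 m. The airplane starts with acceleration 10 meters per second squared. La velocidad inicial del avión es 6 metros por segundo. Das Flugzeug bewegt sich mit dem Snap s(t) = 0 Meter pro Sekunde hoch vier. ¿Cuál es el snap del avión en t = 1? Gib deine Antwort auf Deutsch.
Wir haben den Snap s(t) = 0. Durch Einsetzen von t = 1: s(1) = 0.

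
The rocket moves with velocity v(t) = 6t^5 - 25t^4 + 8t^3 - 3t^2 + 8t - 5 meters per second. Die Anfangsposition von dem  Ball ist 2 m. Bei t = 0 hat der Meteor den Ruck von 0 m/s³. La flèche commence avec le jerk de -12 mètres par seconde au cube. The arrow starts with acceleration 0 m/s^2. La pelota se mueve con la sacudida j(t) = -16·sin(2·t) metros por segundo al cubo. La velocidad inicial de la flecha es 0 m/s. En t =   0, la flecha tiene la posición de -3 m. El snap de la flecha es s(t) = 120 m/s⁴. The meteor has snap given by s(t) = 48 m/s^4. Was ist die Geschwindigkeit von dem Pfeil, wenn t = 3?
Um dies zu lösen, müssen wir 3 Integrale unserer Gleichung für den Snap s(t) = 120 finden. Die Stammfunktion von dem Snap ist der Ruck. Mit j(0) = -12 erhalten wir j(t) = 120·t - 12. Die Stammfunktion von dem Ruck ist die Beschleunigung. Mit a(0) = 0 erhalten wir a(t) = 12·t·(5·t - 1). Durch Integration von der Beschleunigung und Verwendung der Anfangsbedingung v(0) = 0, erhalten wir v(t) = t^2·(20·t - 6). Wir haben die Geschwindigkeit v(t) = t^2·(20·t - 6). Durch Einsetzen von t = 3: v(3) = 486.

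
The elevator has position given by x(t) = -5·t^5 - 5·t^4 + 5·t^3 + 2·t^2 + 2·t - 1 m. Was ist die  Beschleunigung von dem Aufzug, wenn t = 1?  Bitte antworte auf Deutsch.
Wir müssen unsere Gleichung für die Position x(t) = -5·t^5 - 5·t^4 + 5·t^3 + 2·t^2 + 2·t - 1 2-mal ableiten. Durch Ableiten von der Position erhalten wir die Geschwindigkeit: v(t) = -25·t^4 - 20·t^3 + 15·t^2 + 4·t + 2. Die Ableitung von der Geschwindigkeit ergibt die Beschleunigung: a(t) = -100·t^3 - 60·t^2 + 30·t + 4. Mit a(t) = -100·t^3 - 60·t^2 + 30·t + 4 und Einsetzen von t = 1, finden wir a = -126.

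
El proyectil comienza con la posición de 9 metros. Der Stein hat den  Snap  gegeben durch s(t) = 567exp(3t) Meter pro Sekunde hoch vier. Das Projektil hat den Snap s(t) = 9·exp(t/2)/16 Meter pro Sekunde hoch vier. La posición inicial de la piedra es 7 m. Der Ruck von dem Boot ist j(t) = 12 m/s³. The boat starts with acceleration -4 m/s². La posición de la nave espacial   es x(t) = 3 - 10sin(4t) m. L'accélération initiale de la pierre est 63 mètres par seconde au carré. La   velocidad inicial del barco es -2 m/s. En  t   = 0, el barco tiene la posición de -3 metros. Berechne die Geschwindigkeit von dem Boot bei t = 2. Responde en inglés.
To find the answer, we compute 2 integrals of j(t) = 12. Finding the integral of j(t) and using a(0) = -4: a(t) = 12·t - 4. Integrating acceleration and using the initial condition v(0) = -2, we get v(t) = 6·t^2 - 4·t - 2. Using v(t) = 6·t^2 - 4·t - 2 and substituting t = 2, we find v = 14.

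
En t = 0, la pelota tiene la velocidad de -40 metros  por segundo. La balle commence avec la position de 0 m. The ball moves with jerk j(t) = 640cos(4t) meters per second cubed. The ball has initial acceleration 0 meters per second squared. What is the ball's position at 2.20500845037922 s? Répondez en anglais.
To solve this, we need to take 3 integrals of our jerk equation j(t) = 640·cos(4·t). Finding the antiderivative of j(t) and using a(0) = 0: a(t) = 160·sin(4·t). The integral of acceleration is velocity. Using v(0) = -40, we get v(t) = -40·cos(4·t). The antiderivative of velocity, with x(0) = 0, gives position: x(t) = -10·sin(4·t). From the given position equation x(t) = -10·sin(4·t), we substitute t = 2.20500845037922 to get x = -5.68551628095702.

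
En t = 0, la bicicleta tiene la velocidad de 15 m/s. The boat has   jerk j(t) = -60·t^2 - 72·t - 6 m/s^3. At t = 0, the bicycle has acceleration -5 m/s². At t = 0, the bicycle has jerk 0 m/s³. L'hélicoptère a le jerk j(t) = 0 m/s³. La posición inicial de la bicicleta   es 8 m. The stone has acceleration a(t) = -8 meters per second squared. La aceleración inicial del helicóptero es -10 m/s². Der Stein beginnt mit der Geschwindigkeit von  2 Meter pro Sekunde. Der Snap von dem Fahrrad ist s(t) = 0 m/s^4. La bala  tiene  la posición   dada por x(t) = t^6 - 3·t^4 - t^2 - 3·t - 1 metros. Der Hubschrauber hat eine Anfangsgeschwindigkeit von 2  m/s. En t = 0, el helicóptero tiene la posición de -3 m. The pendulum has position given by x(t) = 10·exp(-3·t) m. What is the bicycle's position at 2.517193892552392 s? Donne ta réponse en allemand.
Um dies zu lösen, müssen wir 4 Integrale unserer Gleichung für den Snap s(t) = 0 finden. Durch Integration von dem Snap und Verwendung der Anfangsbedingung j(0) = 0, erhalten wir j(t) = 0. Die Stammfunktion von dem Ruck ist die Beschleunigung. Mit a(0) = -5 erhalten wir a(t) = -5. Die Stammfunktion von der Beschleunigung ist die Geschwindigkeit. Mit v(0) = 15 erhalten wir v(t) = 15 - 5·t. Mit ∫v(t)dt und Anwendung von x(0) = 8, finden wir x(t) = -5·t^2/2 + 15·t + 8. Wir haben die Position x(t) = -5·t^2/2 + 15·t + 8. Durch Einsetzen von t = 2.517193892552392: x(2.517193892552392) = 29.9172456565282.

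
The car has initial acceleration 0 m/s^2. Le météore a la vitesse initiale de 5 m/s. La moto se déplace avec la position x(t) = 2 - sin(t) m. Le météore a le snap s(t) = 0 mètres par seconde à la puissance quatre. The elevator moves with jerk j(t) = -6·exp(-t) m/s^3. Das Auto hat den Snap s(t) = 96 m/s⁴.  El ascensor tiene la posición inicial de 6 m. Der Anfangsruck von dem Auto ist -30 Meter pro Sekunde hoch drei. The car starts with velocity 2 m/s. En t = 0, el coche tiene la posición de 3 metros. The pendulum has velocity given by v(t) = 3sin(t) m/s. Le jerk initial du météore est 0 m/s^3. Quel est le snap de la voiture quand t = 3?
De l'équation du snap s(t) = 96, nous substituons t = 3 pour obtenir s = 96.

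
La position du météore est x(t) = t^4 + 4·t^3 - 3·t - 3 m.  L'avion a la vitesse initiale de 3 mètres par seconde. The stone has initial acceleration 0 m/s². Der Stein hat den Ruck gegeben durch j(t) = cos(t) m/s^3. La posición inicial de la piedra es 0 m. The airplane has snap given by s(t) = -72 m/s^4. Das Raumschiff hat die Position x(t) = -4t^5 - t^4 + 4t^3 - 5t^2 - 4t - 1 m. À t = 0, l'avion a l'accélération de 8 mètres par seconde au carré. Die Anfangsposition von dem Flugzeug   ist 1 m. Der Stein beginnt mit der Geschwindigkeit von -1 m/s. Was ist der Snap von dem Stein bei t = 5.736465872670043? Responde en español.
Partiendo de la sacudida j(t) = cos(t), tomamos 1 derivada. La derivada de la sacudida da el snap: s(t) = -sin(t). Tenemos el snap s(t) = -sin(t). Sustituyendo t = 5.736465872670043: s(5.736465872670043) = 0.519887658814143.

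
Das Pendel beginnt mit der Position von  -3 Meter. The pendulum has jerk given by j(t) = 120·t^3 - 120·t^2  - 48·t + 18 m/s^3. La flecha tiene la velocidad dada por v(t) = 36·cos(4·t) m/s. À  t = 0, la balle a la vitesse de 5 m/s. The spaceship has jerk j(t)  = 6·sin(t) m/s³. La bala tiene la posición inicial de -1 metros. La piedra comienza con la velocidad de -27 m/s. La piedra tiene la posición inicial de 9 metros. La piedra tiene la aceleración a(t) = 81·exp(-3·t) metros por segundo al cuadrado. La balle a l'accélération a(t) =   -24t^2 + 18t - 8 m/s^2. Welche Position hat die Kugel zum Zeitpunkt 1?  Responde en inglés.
We need to integrate our acceleration equation a(t) = -24·t^2 + 18·t - 8 2 times. Integrating acceleration and using the initial condition v(0) = 5, we get v(t) = -8·t^3 + 9·t^2 - 8·t + 5. Finding the integral of v(t) and using x(0) = -1: x(t) = -2·t^4 + 3·t^3 - 4·t^2 + 5·t - 1. We have position x(t) = -2·t^4 + 3·t^3 - 4·t^2 + 5·t - 1. Substituting t = 1: x(1) = 1.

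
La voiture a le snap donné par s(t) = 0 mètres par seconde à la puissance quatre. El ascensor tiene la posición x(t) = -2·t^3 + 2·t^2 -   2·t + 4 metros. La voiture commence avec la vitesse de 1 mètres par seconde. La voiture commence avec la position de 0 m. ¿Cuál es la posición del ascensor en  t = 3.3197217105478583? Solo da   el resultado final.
La respuesta es -53.7686719868481.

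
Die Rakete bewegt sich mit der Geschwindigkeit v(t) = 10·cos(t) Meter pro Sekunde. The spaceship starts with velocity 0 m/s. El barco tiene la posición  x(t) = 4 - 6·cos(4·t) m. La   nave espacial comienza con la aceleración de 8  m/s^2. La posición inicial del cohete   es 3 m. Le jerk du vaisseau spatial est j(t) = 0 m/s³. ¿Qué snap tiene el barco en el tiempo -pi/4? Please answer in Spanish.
Para resolver esto, necesitamos tomar 4 derivadas de nuestra ecuación de la posición x(t) = 4 - 6·cos(4·t). Tomando d/dt de x(t), encontramos v(t) = 24·sin(4·t). Tomando d/dt de v(t), encontramos a(t) = 96·cos(4·t). Tomando d/dt de a(t), encontramos j(t) = -384·sin(4·t). La derivada de la sacudida da el snap: s(t) = -1536·cos(4·t). Usando s(t) = -1536·cos(4·t) y sustituyendo t = -pi/4, encontramos s = 1536.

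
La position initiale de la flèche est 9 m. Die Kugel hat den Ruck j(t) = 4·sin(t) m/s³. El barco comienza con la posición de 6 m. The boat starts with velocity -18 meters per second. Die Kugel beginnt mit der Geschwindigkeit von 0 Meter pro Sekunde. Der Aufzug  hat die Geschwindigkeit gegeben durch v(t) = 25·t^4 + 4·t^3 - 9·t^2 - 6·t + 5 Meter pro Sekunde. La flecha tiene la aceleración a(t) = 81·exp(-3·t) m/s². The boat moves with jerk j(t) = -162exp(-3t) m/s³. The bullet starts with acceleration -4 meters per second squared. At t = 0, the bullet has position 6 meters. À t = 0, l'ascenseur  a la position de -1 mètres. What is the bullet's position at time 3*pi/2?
We must find the integral of our jerk equation j(t) = 4·sin(t) 3 times. The integral of jerk is acceleration. Using a(0) = -4, we get a(t) = -4·cos(t). The integral of acceleration is velocity. Using v(0) = 0, we get v(t) = -4·sin(t). Integrating velocity and using the initial condition x(0) = 6, we get x(t) = 4·cos(t) + 2. From the given position equation x(t) = 4·cos(t) + 2, we substitute t = 3*pi/2 to get x = 2.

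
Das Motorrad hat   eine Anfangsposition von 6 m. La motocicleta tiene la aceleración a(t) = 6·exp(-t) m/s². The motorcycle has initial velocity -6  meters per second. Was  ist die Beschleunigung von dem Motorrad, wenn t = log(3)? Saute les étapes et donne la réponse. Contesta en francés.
a(log(3)) = 2.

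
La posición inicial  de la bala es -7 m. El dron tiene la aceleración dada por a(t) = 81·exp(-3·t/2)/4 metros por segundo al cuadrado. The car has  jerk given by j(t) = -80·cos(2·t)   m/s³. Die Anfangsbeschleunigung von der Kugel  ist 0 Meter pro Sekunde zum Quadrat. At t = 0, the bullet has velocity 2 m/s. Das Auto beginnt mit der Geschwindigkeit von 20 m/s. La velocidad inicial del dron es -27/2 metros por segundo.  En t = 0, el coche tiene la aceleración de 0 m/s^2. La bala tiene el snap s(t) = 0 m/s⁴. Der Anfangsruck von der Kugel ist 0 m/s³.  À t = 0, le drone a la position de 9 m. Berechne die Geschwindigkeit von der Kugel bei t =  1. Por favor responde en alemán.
Wir müssen unsere Gleichung für den Snap s(t) = 0 3-mal integrieren. Das Integral von dem Snap ist der Ruck. Mit j(0) = 0 erhalten wir j(t) = 0. Das Integral von dem Ruck ist die Beschleunigung. Mit a(0) = 0 erhalten wir a(t) = 0. Die Stammfunktion von der Beschleunigung ist die Geschwindigkeit. Mit v(0) = 2 erhalten wir v(t) = 2. Wir haben die Geschwindigkeit v(t) = 2. Durch Einsetzen von t = 1: v(1) = 2.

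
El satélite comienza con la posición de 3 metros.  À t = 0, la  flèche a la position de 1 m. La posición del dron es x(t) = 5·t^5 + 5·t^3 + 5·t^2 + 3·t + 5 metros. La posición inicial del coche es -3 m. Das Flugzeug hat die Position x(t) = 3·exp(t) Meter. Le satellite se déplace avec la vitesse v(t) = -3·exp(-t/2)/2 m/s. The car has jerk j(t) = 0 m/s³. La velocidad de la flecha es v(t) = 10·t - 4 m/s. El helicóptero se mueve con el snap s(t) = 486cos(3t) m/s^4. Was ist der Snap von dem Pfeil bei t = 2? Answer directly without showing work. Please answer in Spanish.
La respuesta es 0.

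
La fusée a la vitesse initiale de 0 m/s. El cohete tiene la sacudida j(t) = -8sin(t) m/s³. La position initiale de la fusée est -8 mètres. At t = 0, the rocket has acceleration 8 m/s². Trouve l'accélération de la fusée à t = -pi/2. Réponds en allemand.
Wir müssen unsere Gleichung für den Ruck j(t) = -8·sin(t) 1-mal integrieren. Durch Integration von dem Ruck und Verwendung der Anfangsbedingung a(0) = 8, erhalten wir a(t) = 8·cos(t). Aus der Gleichung für die Beschleunigung a(t) = 8·cos(t), setzen wir t = -pi/2 ein und erhalten a = 0.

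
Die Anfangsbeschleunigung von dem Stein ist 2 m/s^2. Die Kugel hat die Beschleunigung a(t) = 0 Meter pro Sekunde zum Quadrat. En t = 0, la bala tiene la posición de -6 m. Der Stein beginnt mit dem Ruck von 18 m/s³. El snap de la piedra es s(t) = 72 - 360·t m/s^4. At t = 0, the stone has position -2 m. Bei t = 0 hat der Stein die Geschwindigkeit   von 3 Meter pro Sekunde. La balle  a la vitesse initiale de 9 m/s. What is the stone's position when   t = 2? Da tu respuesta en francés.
Nous devons intégrer notre équation du snap s(t) = 72 - 360·t 4 fois. L'intégrale du snap est le jerk. En utilisant j(0) = 18, nous obtenons j(t) = -180·t^2 + 72·t + 18. En intégrant le jerk et en utilisant la condition initiale a(0) = 2, nous obtenons a(t) = -60·t^3 + 36·t^2 + 18·t + 2. En prenant ∫a(t)dt et en appliquant v(0) = 3, nous trouvons v(t) = -15·t^4 + 12·t^3 + 9·t^2 + 2·t + 3. En intégrant la vitesse et en utilisant la condition initiale x(0) = -2, nous obtenons x(t) = -3·t^5 + 3·t^4 + 3·t^3 + t^2 + 3·t - 2. En utilisant x(t) = -3·t^5 + 3·t^4 + 3·t^3 + t^2 + 3·t - 2 et en substituant t = 2, nous trouvons x = -16.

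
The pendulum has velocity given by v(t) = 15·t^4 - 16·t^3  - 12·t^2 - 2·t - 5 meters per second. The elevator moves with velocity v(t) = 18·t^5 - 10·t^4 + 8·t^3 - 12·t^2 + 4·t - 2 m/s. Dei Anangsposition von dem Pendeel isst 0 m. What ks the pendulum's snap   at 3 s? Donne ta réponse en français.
Pour résoudre ceci, nous devons prendre 3 dérivées de notre équation de la vitesse v(t) = 15·t^4 - 16·t^3 - 12·t^2 - 2·t - 5. La dérivée de la vitesse donne l'accélération: a(t) = 60·t^3 - 48·t^2 - 24·t - 2. En prenant d/dt de a(t), nous trouvons j(t) = 180·t^2 - 96·t - 24. La dérivée du jerk donne le snap: s(t) = 360·t - 96. Nous avons le snap s(t) = 360·t - 96. En substituant t = 3: s(3) = 984.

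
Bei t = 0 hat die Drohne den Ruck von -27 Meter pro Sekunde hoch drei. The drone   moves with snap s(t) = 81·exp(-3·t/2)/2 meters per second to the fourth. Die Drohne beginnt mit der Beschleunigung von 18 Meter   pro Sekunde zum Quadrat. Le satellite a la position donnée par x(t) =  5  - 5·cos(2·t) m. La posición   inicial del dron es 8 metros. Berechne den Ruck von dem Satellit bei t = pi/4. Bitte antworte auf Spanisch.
Debemos derivar nuestra ecuación de la posición x(t) = 5 - 5·cos(2·t) 3 veces. Derivando la posición, obtenemos la velocidad: v(t) = 10·sin(2·t). Tomando d/dt de v(t), encontramos a(t) = 20·cos(2·t). Tomando d/dt de a(t), encontramos j(t) = -40·sin(2·t). Usando j(t) = -40·sin(2·t) y sustituyendo t = pi/4, encontramos j = -40.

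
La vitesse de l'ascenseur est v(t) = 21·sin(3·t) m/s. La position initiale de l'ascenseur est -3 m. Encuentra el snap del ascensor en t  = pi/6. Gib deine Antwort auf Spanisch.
Partiendo de la velocidad v(t) = 21·sin(3·t), tomamos 3 derivadas. Derivando la velocidad, obtenemos la aceleración: a(t) = 63·cos(3·t). Derivando la aceleración, obtenemos la sacudida: j(t) = -189·sin(3·t). Tomando d/dt de j(t), encontramos s(t) = -567·cos(3·t). Tenemos el snap s(t) = -567·cos(3·t). Sustituyendo t = pi/6: s(pi/6) = 0.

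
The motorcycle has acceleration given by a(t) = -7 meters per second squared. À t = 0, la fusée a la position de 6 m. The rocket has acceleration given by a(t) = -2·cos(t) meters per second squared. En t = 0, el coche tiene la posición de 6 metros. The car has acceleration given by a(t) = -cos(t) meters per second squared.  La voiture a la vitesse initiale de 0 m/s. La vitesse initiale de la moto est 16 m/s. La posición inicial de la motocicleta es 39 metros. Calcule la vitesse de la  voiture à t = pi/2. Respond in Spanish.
Partiendo de la aceleración a(t) = -cos(t), tomamos 1 antiderivada. Integrando la aceleración y usando la condición inicial v(0) = 0, obtenemos v(t) = -sin(t). De la ecuación de la velocidad v(t) = -sin(t), sustituimos t = pi/2 para obtener v = -1.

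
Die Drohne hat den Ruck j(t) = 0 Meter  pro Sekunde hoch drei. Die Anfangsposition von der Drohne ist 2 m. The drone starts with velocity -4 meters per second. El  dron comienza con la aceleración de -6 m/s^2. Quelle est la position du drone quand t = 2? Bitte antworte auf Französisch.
En partant du jerk j(t) = 0, nous prenons 3 primitives. En prenant ∫j(t)dt et en appliquant a(0) = -6, nous trouvons a(t) = -6. En prenant ∫a(t)dt et en appliquant v(0) = -4, nous trouvons v(t) = -6·t - 4. En intégrant la vitesse et en utilisant la condition initiale x(0) = 2, nous obtenons x(t) = -3·t^2 - 4·t + 2. Nous avons la position x(t) = -3·t^2 - 4·t + 2. En substituant t = 2: x(2) = -18.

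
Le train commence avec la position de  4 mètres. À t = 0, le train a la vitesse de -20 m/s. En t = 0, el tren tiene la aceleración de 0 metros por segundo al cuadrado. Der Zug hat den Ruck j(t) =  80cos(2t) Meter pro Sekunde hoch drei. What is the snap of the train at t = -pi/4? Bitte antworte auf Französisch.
Pour résoudre ceci, nous devons prendre 1 dérivée de notre équation du jerk j(t) = 80·cos(2·t). En dérivant le jerk, nous obtenons le snap: s(t) = -160·sin(2·t). De l'équation du snap s(t) = -160·sin(2·t), nous substituons t = -pi/4 pour obtenir s = 160.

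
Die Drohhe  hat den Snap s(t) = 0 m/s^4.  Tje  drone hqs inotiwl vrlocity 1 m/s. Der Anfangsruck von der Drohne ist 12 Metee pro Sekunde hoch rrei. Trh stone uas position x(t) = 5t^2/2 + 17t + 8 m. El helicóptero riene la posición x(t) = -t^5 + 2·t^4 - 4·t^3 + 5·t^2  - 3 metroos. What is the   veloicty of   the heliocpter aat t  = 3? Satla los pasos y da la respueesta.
At t = 3, v = -267.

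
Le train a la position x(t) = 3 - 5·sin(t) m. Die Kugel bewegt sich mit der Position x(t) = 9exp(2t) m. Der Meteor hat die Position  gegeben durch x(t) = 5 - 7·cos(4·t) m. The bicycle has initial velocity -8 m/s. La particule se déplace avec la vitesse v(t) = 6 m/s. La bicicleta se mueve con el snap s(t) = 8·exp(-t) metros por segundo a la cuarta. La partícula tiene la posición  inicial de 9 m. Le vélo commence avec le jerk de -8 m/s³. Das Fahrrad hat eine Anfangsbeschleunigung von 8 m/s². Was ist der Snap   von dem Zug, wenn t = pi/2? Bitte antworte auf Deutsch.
Um dies zu lösen, müssen wir 4 Ableitungen unserer Gleichung für die Position x(t) = 3 - 5·sin(t) nehmen. Mit d/dt von x(t) finden wir v(t) = -5·cos(t). Mit d/dt von v(t) finden wir a(t) = 5·sin(t). Mit d/dt von a(t) finden wir j(t) = 5·cos(t). Mit d/dt von j(t) finden wir s(t) = -5·sin(t). Mit s(t) = -5·sin(t) und Einsetzen von t = pi/2, finden wir s = -5.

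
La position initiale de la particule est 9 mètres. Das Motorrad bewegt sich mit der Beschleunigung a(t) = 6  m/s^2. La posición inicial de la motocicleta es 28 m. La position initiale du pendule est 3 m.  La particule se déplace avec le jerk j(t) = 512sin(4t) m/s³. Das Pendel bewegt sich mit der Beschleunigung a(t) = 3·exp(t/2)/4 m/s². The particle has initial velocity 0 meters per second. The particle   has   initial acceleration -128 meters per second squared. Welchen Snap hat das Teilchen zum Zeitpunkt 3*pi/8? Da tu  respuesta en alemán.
Um dies zu lösen, müssen wir 1 Ableitung unserer Gleichung für den Ruck j(t) = 512·sin(4·t) nehmen. Die Ableitung von dem Ruck ergibt den Snap: s(t) = 2048·cos(4·t). Aus der Gleichung für den Snap s(t) = 2048·cos(4·t), setzen wir t = 3*pi/8 ein und erhalten s = 0.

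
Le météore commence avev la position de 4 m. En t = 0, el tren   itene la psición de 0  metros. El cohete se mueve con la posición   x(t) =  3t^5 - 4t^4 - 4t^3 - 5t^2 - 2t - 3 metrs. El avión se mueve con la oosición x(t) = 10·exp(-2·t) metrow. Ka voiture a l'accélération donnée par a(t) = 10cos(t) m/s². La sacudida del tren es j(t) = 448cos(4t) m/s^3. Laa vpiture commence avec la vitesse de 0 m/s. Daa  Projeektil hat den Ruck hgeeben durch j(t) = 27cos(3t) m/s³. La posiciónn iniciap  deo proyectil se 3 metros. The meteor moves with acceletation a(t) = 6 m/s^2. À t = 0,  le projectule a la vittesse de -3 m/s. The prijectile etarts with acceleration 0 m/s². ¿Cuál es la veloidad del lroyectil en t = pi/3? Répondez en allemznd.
Um dies zu lösen, müssen wir 2 Integrale unserer Gleichung für den Ruck j(t) = 27·cos(3·t) finden. Das Integral von dem Ruck ist die Beschleunigung. Mit a(0) = 0 erhalten wir a(t) = 9·sin(3·t). Durch Integration von der Beschleunigung und Verwendung der Anfangsbedingung v(0) = -3, erhalten wir v(t) = -3·cos(3·t). Mit v(t) = -3·cos(3·t) und Einsetzen von t = pi/3, finden wir v = 3.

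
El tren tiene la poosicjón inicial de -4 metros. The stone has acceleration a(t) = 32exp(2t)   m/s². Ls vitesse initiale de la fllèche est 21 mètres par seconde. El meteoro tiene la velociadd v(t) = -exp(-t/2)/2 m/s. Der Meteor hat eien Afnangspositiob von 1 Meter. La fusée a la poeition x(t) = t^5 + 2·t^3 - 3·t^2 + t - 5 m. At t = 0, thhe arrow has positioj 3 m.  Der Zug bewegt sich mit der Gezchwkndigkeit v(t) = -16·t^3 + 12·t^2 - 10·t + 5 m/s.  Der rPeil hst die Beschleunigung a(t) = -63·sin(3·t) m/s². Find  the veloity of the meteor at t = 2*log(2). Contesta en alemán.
Mit v(t) = -exp(-t/2)/2 und Einsetzen von t = 2*log(2), finden wir v = -1/4.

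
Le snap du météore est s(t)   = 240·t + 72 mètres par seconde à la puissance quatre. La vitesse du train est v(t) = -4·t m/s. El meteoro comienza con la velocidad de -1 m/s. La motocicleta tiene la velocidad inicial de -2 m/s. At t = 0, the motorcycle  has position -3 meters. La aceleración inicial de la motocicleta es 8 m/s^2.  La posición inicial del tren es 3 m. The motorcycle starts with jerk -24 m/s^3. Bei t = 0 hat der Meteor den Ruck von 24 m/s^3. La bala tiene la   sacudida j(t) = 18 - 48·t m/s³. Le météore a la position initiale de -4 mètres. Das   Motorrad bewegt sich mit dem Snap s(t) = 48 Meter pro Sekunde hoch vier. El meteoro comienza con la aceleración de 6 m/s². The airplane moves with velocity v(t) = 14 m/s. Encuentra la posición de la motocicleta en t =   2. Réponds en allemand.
Ausgehend von dem Snap s(t) = 48, nehmen wir 4 Stammfunktionen. Das Integral von dem Snap ist der Ruck. Mit j(0) = -24 erhalten wir j(t) = 48·t - 24. Das Integral von dem Ruck, mit a(0) = 8, ergibt die Beschleunigung: a(t) = 24·t^2 - 24·t + 8. Mit ∫a(t)dt und Anwendung von v(0) = -2, finden wir v(t) = 8·t^3 - 12·t^2 + 8·t - 2. Die Stammfunktion von der Geschwindigkeit ist die Position. Mit x(0) = -3 erhalten wir x(t) = 2·t^4 - 4·t^3 + 4·t^2 - 2·t - 3. Mit x(t) = 2·t^4 - 4·t^3 + 4·t^2 - 2·t - 3 und Einsetzen von t = 2, finden wir x = 9.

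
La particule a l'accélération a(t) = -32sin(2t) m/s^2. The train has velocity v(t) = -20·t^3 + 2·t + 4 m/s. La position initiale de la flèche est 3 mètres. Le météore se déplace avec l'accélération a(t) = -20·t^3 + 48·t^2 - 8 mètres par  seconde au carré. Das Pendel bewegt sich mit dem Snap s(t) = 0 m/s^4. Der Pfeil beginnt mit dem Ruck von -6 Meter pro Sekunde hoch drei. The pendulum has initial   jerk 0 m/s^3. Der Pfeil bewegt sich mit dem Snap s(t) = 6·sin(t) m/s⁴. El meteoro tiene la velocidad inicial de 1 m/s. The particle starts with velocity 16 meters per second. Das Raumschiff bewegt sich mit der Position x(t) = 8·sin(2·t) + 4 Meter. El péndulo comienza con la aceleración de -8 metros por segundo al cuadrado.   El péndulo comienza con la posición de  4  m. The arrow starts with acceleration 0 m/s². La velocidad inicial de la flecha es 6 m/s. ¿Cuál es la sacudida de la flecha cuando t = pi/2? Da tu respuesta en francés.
Pour résoudre ceci, nous devons prendre 1 intégrale de notre équation du snap s(t) = 6·sin(t). En intégrant le snap et en utilisant la condition initiale j(0) = -6, nous obtenons j(t) = -6·cos(t). De l'équation du jerk j(t) = -6·cos(t), nous substituons t = pi/2 pour obtenir j = 0.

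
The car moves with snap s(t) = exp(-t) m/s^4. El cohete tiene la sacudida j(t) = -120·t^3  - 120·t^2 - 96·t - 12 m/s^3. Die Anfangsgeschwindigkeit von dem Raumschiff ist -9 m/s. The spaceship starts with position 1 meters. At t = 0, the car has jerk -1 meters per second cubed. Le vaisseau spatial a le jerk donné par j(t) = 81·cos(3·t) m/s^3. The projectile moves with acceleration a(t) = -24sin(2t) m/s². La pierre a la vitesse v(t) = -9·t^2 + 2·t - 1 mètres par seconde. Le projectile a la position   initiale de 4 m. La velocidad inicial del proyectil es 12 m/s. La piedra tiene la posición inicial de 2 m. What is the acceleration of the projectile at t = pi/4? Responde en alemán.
Mit a(t) = -24·sin(2·t) und Einsetzen von t = pi/4, finden wir a = -24.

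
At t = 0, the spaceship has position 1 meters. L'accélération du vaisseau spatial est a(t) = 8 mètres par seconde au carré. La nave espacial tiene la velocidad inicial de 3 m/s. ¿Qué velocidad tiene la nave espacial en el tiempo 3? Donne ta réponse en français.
En partant de l'accélération a(t) = 8, nous prenons 1 primitive. L'intégrale de l'accélération est la vitesse. En utilisant v(0) = 3, nous obtenons v(t) = 8·t + 3. De l'équation de la vitesse v(t) = 8·t + 3, nous substituons t = 3 pour obtenir v = 27.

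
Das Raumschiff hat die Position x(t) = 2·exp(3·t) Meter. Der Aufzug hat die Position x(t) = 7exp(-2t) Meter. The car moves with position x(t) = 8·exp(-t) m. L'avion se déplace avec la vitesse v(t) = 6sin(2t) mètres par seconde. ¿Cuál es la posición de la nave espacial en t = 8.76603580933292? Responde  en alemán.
Wir haben die Position x(t) = 2·exp(3·t). Durch Einsetzen von t = 8.76603580933292: x(8.76603580933292) = 527415557312.795.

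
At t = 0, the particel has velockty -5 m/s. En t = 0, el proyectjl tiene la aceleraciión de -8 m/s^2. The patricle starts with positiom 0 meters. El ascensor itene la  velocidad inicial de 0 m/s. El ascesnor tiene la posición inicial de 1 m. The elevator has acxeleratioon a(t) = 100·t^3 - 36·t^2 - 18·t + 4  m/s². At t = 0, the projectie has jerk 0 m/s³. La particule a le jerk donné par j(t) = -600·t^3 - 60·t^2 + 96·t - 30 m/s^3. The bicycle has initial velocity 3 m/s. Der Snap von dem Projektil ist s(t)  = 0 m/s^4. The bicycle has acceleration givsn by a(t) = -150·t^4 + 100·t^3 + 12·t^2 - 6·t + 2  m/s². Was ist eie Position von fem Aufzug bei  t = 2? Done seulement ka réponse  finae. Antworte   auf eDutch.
Die Position bei t = 2 ist x = 97.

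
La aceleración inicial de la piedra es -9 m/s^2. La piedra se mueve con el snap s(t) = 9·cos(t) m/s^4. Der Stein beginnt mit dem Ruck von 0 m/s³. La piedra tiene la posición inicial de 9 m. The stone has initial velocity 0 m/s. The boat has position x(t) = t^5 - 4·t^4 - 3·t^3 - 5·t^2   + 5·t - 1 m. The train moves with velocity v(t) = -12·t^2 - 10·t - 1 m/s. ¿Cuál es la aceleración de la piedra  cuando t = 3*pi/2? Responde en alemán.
Wir müssen unsere Gleichung für den Snap s(t) = 9·cos(t) 2-mal integrieren. Durch Integration von dem Snap und Verwendung der Anfangsbedingung j(0) = 0, erhalten wir j(t) = 9·sin(t). Das Integral von dem Ruck, mit a(0) = -9, ergibt die Beschleunigung: a(t) = -9·cos(t). Mit a(t) = -9·cos(t) und Einsetzen von t = 3*pi/2, finden wir a = 0.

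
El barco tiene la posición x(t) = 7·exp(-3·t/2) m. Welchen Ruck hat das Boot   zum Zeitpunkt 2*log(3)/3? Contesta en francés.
En partant de la position x(t) = 7·exp(-3·t/2), nous prenons 3 dérivées. En prenant d/dt de x(t), nous trouvons v(t) = -21·exp(-3·t/2)/2. En prenant d/dt de v(t), nous trouvons a(t) = 63·exp(-3·t/2)/4. En dérivant l'accélération, nous obtenons le jerk: j(t) = -189·exp(-3·t/2)/8. Nous avons le jerk j(t) = -189·exp(-3·t/2)/8. En substituant t = 2*log(3)/3: j(2*log(3)/3) = -63/8.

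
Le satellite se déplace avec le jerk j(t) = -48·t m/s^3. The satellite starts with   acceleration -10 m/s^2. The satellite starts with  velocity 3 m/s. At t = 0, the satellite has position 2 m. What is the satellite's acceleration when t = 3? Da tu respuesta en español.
Necesitamos integrar nuestra ecuación de la sacudida j(t) = -48·t 1 vez. La antiderivada de la sacudida, con a(0) = -10, da la aceleración: a(t) = -24·t^2 - 10. De la ecuación de la aceleración a(t) = -24·t^2 - 10, sustituimos t = 3 para obtener a = -226.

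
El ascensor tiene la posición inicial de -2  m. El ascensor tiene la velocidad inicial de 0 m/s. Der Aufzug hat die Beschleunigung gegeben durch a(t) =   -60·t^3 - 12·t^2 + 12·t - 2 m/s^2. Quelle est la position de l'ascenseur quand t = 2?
Nous devons intégrer notre équation de l'accélération a(t) = -60·t^3 - 12·t^2 + 12·t - 2 2 fois. L'intégrale de l'accélération est la vitesse. En utilisant v(0) = 0, nous obtenons v(t) = t·(-15·t^3 - 4·t^2 + 6·t - 2). La primitive de la vitesse, avec x(0) = -2, donne la position: x(t) = -3·t^5 - t^4 + 2·t^3 - t^2 - 2. En utilisant x(t) = -3·t^5 - t^4 + 2·t^3 - t^2 - 2 et en substituant t = 2, nous trouvons x = -102.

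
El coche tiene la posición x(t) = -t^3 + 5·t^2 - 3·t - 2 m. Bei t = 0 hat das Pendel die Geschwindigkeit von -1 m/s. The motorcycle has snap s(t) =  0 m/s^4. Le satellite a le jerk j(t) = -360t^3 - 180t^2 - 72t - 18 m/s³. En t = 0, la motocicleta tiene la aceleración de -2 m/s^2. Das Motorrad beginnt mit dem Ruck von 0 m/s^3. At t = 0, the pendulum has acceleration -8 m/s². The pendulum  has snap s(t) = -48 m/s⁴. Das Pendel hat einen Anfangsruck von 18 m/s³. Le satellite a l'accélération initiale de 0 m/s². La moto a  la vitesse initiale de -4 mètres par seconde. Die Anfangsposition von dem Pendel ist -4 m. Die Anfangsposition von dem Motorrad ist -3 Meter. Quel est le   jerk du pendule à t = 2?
Pour résoudre ceci, nous devons prendre 1 intégrale de notre équation du snap s(t) = -48. La primitive du snap, avec j(0) = 18, donne le jerk: j(t) = 18 - 48·t. Nous avons le jerk j(t) = 18 - 48·t. En substituant t = 2: j(2) = -78.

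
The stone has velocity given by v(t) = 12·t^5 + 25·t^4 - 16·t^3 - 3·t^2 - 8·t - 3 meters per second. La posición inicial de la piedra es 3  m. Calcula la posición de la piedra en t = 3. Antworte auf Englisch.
Starting from velocity v(t) = 12·t^5 + 25·t^4 - 16·t^3 - 3·t^2 - 8·t - 3, we take 1 antiderivative. Taking ∫v(t)dt and applying x(0) = 3, we find x(t) = 2·t^6 + 5·t^5 - 4·t^4 - t^3 - 4·t^2 - 3·t + 3. Using x(t) = 2·t^6 + 5·t^5 - 4·t^4 - t^3 - 4·t^2 - 3·t + 3 and substituting t = 3, we find x = 2280.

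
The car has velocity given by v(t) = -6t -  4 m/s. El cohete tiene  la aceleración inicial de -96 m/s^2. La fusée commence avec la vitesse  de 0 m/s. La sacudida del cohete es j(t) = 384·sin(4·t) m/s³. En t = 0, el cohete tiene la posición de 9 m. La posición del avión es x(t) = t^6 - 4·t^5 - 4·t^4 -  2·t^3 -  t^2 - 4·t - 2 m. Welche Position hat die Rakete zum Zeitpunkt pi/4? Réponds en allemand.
Ausgehend von dem Ruck j(t) = 384·sin(4·t), nehmen wir 3 Integrale. Das Integral von dem Ruck ist die Beschleunigung. Mit a(0) = -96 erhalten wir a(t) = -96·cos(4·t). Durch Integration von der Beschleunigung und Verwendung der Anfangsbedingung v(0) = 0, erhalten wir v(t) = -24·sin(4·t). Mit ∫v(t)dt und Anwendung von x(0) = 9, finden wir x(t) = 6·cos(4·t) + 3. Mit x(t) = 6·cos(4·t) + 3 und Einsetzen von t = pi/4, finden wir x = -3.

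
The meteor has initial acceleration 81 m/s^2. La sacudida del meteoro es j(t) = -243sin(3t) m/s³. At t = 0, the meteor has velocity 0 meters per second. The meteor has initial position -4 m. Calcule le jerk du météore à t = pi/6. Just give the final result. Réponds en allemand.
Die Antwort ist -243.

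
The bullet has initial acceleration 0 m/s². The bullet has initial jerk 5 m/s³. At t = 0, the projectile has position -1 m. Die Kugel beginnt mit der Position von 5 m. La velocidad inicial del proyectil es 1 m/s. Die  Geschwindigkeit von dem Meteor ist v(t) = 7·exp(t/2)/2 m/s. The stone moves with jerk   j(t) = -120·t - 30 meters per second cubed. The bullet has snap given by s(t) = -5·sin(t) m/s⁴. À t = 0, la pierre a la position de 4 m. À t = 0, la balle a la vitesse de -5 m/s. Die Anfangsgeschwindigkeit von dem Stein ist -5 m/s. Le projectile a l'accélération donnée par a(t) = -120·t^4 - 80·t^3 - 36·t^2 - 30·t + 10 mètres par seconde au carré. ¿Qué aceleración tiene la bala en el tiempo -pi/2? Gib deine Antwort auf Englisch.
We must find the antiderivative of our snap equation s(t) = -5·sin(t) 2 times. The integral of snap, with j(0) = 5, gives jerk: j(t) = 5·cos(t). The integral of jerk, with a(0) = 0, gives acceleration: a(t) = 5·sin(t). Using a(t) = 5·sin(t) and substituting t = -pi/2, we find a = -5.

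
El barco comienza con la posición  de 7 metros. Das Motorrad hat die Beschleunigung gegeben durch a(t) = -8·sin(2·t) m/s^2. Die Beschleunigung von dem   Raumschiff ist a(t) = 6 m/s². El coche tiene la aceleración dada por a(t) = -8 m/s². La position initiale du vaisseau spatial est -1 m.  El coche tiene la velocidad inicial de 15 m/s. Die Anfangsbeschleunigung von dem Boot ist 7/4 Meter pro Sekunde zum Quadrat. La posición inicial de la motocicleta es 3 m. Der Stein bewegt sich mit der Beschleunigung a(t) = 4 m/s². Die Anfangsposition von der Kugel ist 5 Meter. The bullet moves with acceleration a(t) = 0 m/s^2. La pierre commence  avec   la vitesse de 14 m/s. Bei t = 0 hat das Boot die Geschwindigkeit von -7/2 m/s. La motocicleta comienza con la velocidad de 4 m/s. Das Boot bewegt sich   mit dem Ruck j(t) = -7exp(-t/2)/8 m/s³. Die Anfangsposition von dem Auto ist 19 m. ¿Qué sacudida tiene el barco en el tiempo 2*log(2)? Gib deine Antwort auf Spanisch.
Tenemos la sacudida j(t) = -7·exp(-t/2)/8. Sustituyendo t = 2*log(2): j(2*log(2)) = -7/16.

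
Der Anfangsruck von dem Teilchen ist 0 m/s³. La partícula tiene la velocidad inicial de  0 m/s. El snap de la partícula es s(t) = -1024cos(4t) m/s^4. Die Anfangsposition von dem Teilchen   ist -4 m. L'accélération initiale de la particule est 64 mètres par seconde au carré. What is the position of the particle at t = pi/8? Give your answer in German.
Wir müssen die Stammfunktion unserer Gleichung für den Snap s(t) = -1024·cos(4·t) 4-mal finden. Durch Integration von dem Snap und Verwendung der Anfangsbedingung j(0) = 0, erhalten wir j(t) = -256·sin(4·t). Die Stammfunktion von dem Ruck, mit a(0) = 64, ergibt die Beschleunigung: a(t) = 64·cos(4·t). Durch Integration von der Beschleunigung und Verwendung der Anfangsbedingung v(0) = 0, erhalten wir v(t) = 16·sin(4·t). Durch Integration von der Geschwindigkeit und Verwendung der Anfangsbedingung x(0) = -4, erhalten wir x(t) = -4·cos(4·t). Wir haben die Position x(t) = -4·cos(4·t). Durch Einsetzen von t = pi/8: x(pi/8) = 0.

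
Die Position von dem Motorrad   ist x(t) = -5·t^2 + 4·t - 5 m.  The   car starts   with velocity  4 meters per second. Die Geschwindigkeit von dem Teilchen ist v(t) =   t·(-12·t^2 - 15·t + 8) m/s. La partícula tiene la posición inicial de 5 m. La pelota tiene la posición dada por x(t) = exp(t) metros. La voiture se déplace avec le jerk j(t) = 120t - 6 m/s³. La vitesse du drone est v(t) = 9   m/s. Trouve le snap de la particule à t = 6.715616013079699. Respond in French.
Nous devons dériver notre équation de la vitesse v(t) = t·(-12·t^2 - 15·t + 8) 3 fois. La dérivée de la vitesse donne l'accélération: a(t) = -12·t^2 + t·(-24·t - 15) - 15·t + 8. En dérivant l'accélération, nous obtenons le jerk: j(t) = -72·t - 30. En prenant d/dt de j(t), nous trouvons s(t) = -72. Nous avons le snap s(t) = -72. En substituant t = 6.715616013079699: s(6.715616013079699) = -72.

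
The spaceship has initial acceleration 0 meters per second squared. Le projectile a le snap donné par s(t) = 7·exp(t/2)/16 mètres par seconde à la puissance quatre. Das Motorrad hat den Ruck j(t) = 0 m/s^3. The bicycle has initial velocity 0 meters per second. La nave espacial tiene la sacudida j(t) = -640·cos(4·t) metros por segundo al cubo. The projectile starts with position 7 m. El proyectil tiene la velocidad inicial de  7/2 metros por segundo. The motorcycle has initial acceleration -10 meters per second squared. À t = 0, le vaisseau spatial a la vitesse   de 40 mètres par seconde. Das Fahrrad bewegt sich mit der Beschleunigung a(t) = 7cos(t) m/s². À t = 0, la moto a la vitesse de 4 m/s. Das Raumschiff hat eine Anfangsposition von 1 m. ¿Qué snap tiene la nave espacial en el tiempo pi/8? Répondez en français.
En partant du jerk j(t) = -640·cos(4·t), nous prenons 1 dérivée. En dérivant le jerk, nous obtenons le snap: s(t) = 2560·sin(4·t). Nous avons le snap s(t) = 2560·sin(4·t). En substituant t = pi/8: s(pi/8) = 2560.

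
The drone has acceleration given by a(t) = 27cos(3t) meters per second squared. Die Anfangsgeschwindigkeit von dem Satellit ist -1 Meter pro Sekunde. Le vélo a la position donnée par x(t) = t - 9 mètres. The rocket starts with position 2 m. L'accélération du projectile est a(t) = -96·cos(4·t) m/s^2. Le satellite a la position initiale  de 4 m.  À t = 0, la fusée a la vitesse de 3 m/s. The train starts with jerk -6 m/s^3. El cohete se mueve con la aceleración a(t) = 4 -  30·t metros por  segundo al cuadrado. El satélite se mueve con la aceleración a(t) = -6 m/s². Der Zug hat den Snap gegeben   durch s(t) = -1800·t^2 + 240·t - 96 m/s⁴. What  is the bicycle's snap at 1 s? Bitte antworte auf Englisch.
To solve this, we need to take 4 derivatives of our position equation x(t) = t - 9. Differentiating position, we get velocity: v(t) = 1. The derivative of velocity gives acceleration: a(t) = 0. Taking d/dt of a(t), we find j(t) = 0. Differentiating jerk, we get snap: s(t) = 0. Using s(t) = 0 and substituting t = 1, we find s = 0.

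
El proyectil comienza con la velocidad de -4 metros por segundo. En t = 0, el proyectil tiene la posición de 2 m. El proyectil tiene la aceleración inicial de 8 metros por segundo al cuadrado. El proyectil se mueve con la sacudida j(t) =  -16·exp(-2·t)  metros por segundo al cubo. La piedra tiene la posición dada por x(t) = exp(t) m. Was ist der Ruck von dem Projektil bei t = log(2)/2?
Aus der Gleichung für den Ruck j(t) = -16·exp(-2·t), setzen wir t = log(2)/2 ein und erhalten j = -8.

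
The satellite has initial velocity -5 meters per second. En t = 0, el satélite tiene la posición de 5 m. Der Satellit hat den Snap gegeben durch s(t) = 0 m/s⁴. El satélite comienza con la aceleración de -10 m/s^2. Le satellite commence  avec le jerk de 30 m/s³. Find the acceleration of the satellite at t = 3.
To find the answer, we compute 2 antiderivatives of s(t) = 0. Taking ∫s(t)dt and applying j(0) = 30, we find j(t) = 30. Finding the integral of j(t) and using a(0) = -10: a(t) = 30·t - 10. Using a(t) = 30·t - 10 and substituting t = 3, we find a = 80.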